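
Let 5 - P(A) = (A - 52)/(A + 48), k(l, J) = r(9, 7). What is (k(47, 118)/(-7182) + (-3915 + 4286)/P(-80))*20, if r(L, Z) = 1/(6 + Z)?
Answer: 395871830/46683 ≈ 8480.0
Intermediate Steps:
k(l, J) = 1/13 (k(l, J) = 1/(6 + 7) = 1/13)
P(A) = 5 - (-52 + A)/(48 + A) (P(A) = 5 - (A - 52)/(A + 48) = 5 - (-52 + A)/(48 + A))
(k(47, 118)/(-7182) + (-3915 + 4286)/P(-80))*20 = ((1/13)/(-7182) + (-3915 + 4286)/((4*(73 - 80)/(48 - 80))))*20 = ((1/13)*(-1/7182) + 371/((4*(-7)/(-32))))*20 = (-1/93366 + 371/((4*(-1/32)*(-7))))*20 = (-1/93366 + 371/(7/8))*20 = (-1/93366 + 371*(8/7))*20 = (-1/93366 + 424)*20 = (39587183/93366)*20 = 395871830/46683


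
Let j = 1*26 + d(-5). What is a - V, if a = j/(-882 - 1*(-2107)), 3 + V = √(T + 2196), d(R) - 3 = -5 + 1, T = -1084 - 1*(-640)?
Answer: 148/49 - 2*√438 ≈ -38.836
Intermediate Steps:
T = -444 (T = -1084 + 640 = -444)
d(R) = -1 (d(R) = 3 + (-5 + 1) = 3 - 4 = -1)
j = 25 (j = 1*26 - 1 = 26 - 1 = 25)
V = -3 + 2*√438 (V = -3 + √(-444 + 2196) = -3 + √1752 = -3 + 2*√438 ≈ 38.857)
a = 1/49 (a = 25/(-882 - 1*(-2107)) = 25/(-882 + 2107) = 25/1225 = 25*(1/1225) = 1/49 ≈ 0.020408)
a - V = 1/49 - (-3 + 2*√438) = 1/49 + (3 - 2*√438) = 148/49 - 2*√438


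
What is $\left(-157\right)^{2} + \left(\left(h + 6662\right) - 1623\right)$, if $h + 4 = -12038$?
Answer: $17646$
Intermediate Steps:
$h = -12042$ ($h = -4 - 12038 = -12042$)
$\left(-157\right)^{2} + \left(\left(h + 6662\right) - 1623\right) = \left(-157\right)^{2} + \left(\left(-12042 + 6662\right) - 1623\right) = 24649 - 7003 = 17646$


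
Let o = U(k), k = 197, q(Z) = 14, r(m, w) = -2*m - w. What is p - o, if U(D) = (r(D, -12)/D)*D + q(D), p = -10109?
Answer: -9741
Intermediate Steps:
r(m, w) = -w - 2*m
U(D) = 26 - 2*D (U(D) = ((-1*(-12) - 2*D)/D)*D + 14 = ((12 - 2*D)/D)*D + 14 = (12 - 2*D) + 14 = 26 - 2*D)
o = -368 (o = 26 - 2*197 = 26 - 394 = -368)
p - o = -10109 - 1*(-368) = -10109 + 368 = -9741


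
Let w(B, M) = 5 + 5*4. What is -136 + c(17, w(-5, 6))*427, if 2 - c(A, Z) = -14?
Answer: 6696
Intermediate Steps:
w(B, M) = 25 (w(B, M) = 5 + 20 = 25)
c(A, Z) = 16 (c(A, Z) = 2 - 1*(-14) = 2 + 14 = 16)
-136 + c(17, w(-5, 6))*427 = -136 + 16*427 = -136 + 6832 = 6696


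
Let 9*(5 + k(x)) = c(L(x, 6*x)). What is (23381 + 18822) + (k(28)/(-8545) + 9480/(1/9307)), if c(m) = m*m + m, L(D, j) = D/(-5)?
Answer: 169715036438356/1922625 ≈ 8.8273e+7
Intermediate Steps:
L(D, j) = -D/5 (L(D, j) = D*(-⅕) = -D/5)
c(m) = m + m² (c(m) = m² + m = m + m²)
k(x) = -5 - x*(1 - x/5)/45 (k(x) = -5 + ((-x/5)*(1 - x/5))/9 = -5 + (-x*(1 - x/5)/5)/9 = -5 - x*(1 - x/5)/45)
(23381 + 18822) + (k(28)/(-8545) + 9480/(1/9307)) = (23381 + 18822) + ((-5 + (1/225)*28*(-5 + 28))/(-8545) + 9480/(1/9307)) = 42203 + ((-5 + (1/225)*28*23)*(-1/8545) + 9480/(1/9307)) = 42203 + ((-5 + 644/225)*(-1/8545) + 9480*9307) = 42203 + (-481/225*(-1/8545) + 88230360) = 42203 + (481/1922625 + 88230360) = 42203 + 169633895895481/1922625 = 169715036438356/1922625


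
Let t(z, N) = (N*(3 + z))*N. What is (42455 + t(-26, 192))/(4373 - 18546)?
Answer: 805417/14173 ≈ 56.828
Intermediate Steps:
t(z, N) = N²*(3 + z)
(42455 + t(-26, 192))/(4373 - 18546) = (42455 + 192²*(3 - 26))/(4373 - 18546) = (42455 + 36864*(-23))/(-14173) = (42455 - 847872)*(-1/14173) = -805417*(-1/14173) = 805417/14173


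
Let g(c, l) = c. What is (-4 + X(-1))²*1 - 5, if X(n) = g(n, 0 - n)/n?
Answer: 4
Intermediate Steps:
X(n) = 1 (X(n) = n/n = 1)
(-4 + X(-1))²*1 - 5 = (-4 + 1)²*1 - 5 = (-3)²*1 - 5 = 9*1 - 5 = 9 - 5 = 4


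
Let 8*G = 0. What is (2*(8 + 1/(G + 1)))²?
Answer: 324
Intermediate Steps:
G = 0 (G = (⅛)*0 = 0)
(2*(8 + 1/(G + 1)))² = (2*(8 + 1/(0 + 1)))² = (2*(8 + 1/1))² = (2*(8 + 1))² = (2*9)² = 18² = 324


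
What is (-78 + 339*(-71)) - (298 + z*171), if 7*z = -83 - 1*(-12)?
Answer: -158974/7 ≈ -22711.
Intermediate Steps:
z = -71/7 (z = (-83 - 1*(-12))/7 = (-83 + 12)/7 = (⅐)*(-71) = -71/7 ≈ -10.143)
(-78 + 339*(-71)) - (298 + z*171) = (-78 + 339*(-71)) - (298 - 71/7*171) = (-78 - 24069) - (298 - 12141/7) = -24147 - 1*(-10055/7) = -24147 + 10055/7 = -158974/7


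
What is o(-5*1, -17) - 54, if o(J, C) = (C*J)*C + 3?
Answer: -1496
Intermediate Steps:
o(J, C) = 3 + J*C² (o(J, C) = J*C² + 3 = 3 + J*C²)
o(-5*1, -17) - 54 = (3 - 5*1*(-17)²) - 54 = (3 - 5*289) - 54 = (3 - 1445) - 54 = -1442 - 54 = -1496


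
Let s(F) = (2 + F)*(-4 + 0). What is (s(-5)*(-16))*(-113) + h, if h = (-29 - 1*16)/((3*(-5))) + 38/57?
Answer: 65099/3 ≈ 21700.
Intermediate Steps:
s(F) = -8 - 4*F (s(F) = (2 + F)*(-4) = -8 - 4*F)
h = 11/3 (h = (-29 - 16)/(-15) + 38*(1/57) = -45*(-1/15) + ⅔ = 3 + ⅔ = 11/3 ≈ 3.6667)
(s(-5)*(-16))*(-113) + h = ((-8 - 4*(-5))*(-16))*(-113) + 11/3 = ((-8 + 20)*(-16))*(-113) + 11/3 = (12*(-16))*(-113) + 11/3 = -192*(-113) + 11/3 = 21696 + 11/3 = 65099/3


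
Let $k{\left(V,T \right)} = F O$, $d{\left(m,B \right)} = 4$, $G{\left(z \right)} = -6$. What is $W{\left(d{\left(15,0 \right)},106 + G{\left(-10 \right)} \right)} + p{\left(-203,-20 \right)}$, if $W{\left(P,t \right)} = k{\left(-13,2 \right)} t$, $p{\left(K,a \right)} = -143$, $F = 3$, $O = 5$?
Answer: $1357$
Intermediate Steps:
$k{\left(V,T \right)} = 15$ ($k{\left(V,T \right)} = 3 \cdot 5 = 15$)
$W{\left(P,t \right)} = 15 t$
$W{\left(d{\left(15,0 \right)},106 + G{\left(-10 \right)} \right)} + p{\left(-203,-20 \right)} = 15 \left(106 - 6\right) - 143 = 15 \cdot 100 - 143 = 1500 - 143 = 1357$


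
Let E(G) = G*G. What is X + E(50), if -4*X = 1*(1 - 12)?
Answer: 10011/4 ≈ 2502.8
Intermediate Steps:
E(G) = G²
X = 11/4 (X = -(1 - 12)/4 = -(-11)/4 = -¼*(-11) = 11/4 ≈ 2.7500)
X + E(50) = 11/4 + 50² = 11/4 + 2500 = 10011/4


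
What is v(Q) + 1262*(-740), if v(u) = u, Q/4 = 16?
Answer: -933816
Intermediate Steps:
Q = 64 (Q = 4*16 = 64)
v(Q) + 1262*(-740) = 64 + 1262*(-740) = 64 - 933880 = -933816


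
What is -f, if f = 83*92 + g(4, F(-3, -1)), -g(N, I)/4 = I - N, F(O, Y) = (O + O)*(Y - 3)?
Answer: -7556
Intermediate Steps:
F(O, Y) = 2*O*(-3 + Y) (F(O, Y) = (2*O)*(-3 + Y) = 2*O*(-3 + Y))
g(N, I) = -4*I + 4*N (g(N, I) = -4*(I - N) = -4*I + 4*N)
f = 7556 (f = 83*92 + (-8*(-3)*(-3 - 1) + 4*4) = 7636 + (-8*(-3)*(-4) + 16) = 7636 + (-4*24 + 16) = 7636 + (-96 + 16) = 7636 - 80 = 7556)
-f = -1*7556 = -7556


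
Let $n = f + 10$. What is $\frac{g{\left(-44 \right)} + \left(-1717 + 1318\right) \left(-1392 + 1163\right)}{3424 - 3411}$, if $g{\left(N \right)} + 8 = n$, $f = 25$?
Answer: $\frac{91398}{13} \approx 7030.6$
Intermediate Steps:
$n = 35$ ($n = 25 + 10 = 35$)
$g{\left(N \right)} = 27$ ($g{\left(N \right)} = -8 + 35 = 27$)
$\frac{g{\left(-44 \right)} + \left(-1717 + 1318\right) \left(-1392 + 1163\right)}{3424 - 3411} = \frac{27 + \left(-1717 + 1318\right) \left(-1392 + 1163\right)}{3424 - 3411} = \frac{27 - -91371}{13} = \left(27 + 91371\right) \frac{1}{13} = 91398 \cdot \frac{1}{13} = \frac{91398}{13}$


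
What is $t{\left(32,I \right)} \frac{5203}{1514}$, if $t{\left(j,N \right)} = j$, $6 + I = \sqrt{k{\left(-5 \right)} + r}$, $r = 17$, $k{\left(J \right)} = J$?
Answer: $\frac{83248}{757} \approx 109.97$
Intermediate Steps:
$I = -6 + 2 \sqrt{3}$ ($I = -6 + \sqrt{-5 + 17} = -6 + \sqrt{12} = -6 + 2 \sqrt{3} \approx -2.5359$)
$t{\left(32,I \right)} \frac{5203}{1514} = 32 \cdot \frac{5203}{1514} = \frac{83248}{757}$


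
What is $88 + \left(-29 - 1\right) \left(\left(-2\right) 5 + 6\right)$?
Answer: $208$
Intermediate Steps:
$88 + \left(-29 - 1\right) \left(\left(-2\right) 5 + 6\right) = 88 - 30 \left(-10 + 6\right) = 88 - -120 = 88 + 120 = 208$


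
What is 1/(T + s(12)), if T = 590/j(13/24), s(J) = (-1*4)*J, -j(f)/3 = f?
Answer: -13/5344 ≈ -0.0024326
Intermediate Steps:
j(f) = -3*f
s(J) = -4*J
T = -4720/13 (T = 590/((-39/24)) = 590/((-3*13/24)) = 590/(-13/8) = 590*(-8/13) = -4720/13 ≈ -363.08)
1/(T + s(12)) = 1/(-4720/13 - 4*12) = 1/(-4720/13 - 48) = 1/(-5344/13) = -13/5344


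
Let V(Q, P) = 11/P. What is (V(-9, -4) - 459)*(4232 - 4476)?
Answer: 112667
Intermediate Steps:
(V(-9, -4) - 459)*(4232 - 4476) = (11/(-4) - 459)*(4232 - 4476) = (11*(-1/4) - 459)*(-244) = (-11/4 - 459)*(-244) = -1847/4*(-244) = 112667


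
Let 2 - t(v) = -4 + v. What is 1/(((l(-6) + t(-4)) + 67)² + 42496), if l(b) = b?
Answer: 1/47537 ≈ 2.1036e-5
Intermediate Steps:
t(v) = 6 - v (t(v) = 2 - (-4 + v) = 2 + (4 - v) = 6 - v)
1/(((l(-6) + t(-4)) + 67)² + 42496) = 1/(((-6 + (6 - 1*(-4))) + 67)² + 42496) = 1/(((-6 + (6 + 4)) + 67)² + 42496) = 1/(((-6 + 10) + 67)² + 42496) = 1/((4 + 67)² + 42496) = 1/(71² + 42496) = 1/(5041 + 42496) = 1/47537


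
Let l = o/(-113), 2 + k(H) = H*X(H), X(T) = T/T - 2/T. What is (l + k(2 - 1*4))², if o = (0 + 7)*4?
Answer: 498436/12769 ≈ 39.035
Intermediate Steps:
X(T) = 1 - 2/T
o = 28 (o = 7*4 = 28)
k(H) = -4 + H (k(H) = -2 + H*((-2 + H)/H) = -2 + (-2 + H) = -4 + H)
l = -28/113 (l = 28/(-113) = 28*(-1/113) = -28/113 ≈ -0.24779)
(l + k(2 - 1*4))² = (-28/113 + (-4 + (2 - 1*4)))² = (-28/113 + (-4 + (2 - 4)))² = (-28/113 + (-4 - 2))² = (-28/113 - 6)² = (-706/113)² = 498436/12769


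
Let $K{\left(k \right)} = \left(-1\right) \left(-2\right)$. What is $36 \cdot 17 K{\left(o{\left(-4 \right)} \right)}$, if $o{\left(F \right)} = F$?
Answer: $1224$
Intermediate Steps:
$K{\left(k \right)} = 2$
$36 \cdot 17 K{\left(o{\left(-4 \right)} \right)} = 36 \cdot 17 \cdot 2 = 612 \cdot 2 = 1224$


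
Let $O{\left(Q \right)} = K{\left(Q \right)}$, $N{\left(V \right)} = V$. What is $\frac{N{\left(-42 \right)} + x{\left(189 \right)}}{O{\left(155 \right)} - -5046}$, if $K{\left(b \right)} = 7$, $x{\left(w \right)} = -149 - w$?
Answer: $- \frac{380}{5053} \approx -0.075203$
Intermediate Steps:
$O{\left(Q \right)} = 7$
$\frac{N{\left(-42 \right)} + x{\left(189 \right)}}{O{\left(155 \right)} - -5046} = \frac{-42 - 338}{7 - -5046} = \frac{-42 - 338}{7 + \left(5096 - 50\right)} = \frac{-42 - 338}{7 + 5046} = - \frac{380}{5053}$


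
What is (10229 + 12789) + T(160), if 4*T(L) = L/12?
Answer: 69064/3 ≈ 23021.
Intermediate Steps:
T(L) = L/48 (T(L) = (L/12)/4 = L/48)
(10229 + 12789) + T(160) = (10229 + 12789) + (1/48)*160 = 23018 + 10/3 = 69064/3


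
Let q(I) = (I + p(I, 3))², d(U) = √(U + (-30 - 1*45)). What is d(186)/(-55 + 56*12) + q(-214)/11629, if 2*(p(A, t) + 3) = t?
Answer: 185761/46516 + √111/617 ≈ 4.0106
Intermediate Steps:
p(A, t) = -3 + t/2
d(U) = √(-75 + U) (d(U) = √(U + (-30 - 45)) = √(U - 75) = √(-75 + U))
q(I) = (-3/2 + I)² (q(I) = (I + (-3 + (½)*3))² = (I + (-3 + 3/2))² = (I - 3/2)² = (-3/2 + I)²)
d(186)/(-55 + 56*12) + q(-214)/11629 = √(-75 + 186)/(-55 + 56*12) + ((-3 + 2*(-214))²/4)/11629 = √111/(-55 + 672) + ((-3 - 428)²/4)*(1/11629) = √111/617 + ((¼)*(-431)²)*(1/11629) = √111*(1/617) + ((¼)*185761)*(1/11629) = √111/617 + (185761/4)*(1/11629) = √111/617 + 185761/46516 = 185761/46516 + √111/617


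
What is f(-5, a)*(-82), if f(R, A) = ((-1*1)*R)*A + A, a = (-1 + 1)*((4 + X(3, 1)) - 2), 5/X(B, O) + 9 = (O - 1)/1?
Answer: 0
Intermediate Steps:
X(B, O) = 5/(-10 + O) (X(B, O) = 5/(-9 + (O - 1)/1) = 5/(-9 + (-1 + O)*1) = 5/(-9 + (-1 + O)) = 5/(-10 + O))
a = 0 (a = (-1 + 1)*((4 + 5/(-10 + 1)) - 2) = 0*((4 + 5/(-9)) - 2) = 0*((4 + 5*(-⅑)) - 2) = 0*((4 - 5/9) - 2) = 0*(31/9 - 2) = 0*(13/9) = 0)
f(R, A) = A - A*R (f(R, A) = (-R)*A + A = -A*R + A = A - A*R)
f(-5, a)*(-82) = (0*(1 - 1*(-5)))*(-82) = (0*(1 + 5))*(-82) = (0*6)*(-82) = 0*(-82) = 0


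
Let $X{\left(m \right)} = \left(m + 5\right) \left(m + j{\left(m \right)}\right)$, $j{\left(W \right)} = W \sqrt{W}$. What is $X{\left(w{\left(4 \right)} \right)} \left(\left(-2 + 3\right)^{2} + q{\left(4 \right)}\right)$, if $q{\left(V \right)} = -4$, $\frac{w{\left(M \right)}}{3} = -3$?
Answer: $-108 - 324 i \approx -108.0 - 324.0 i$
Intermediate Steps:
$w{\left(M \right)} = -9$ ($w{\left(M \right)} = 3 \left(-3\right) = -9$)
$j{\left(W \right)} = W^{\frac{3}{2}}$
$X{\left(m \right)} = \left(5 + m\right) \left(m + m^{\frac{3}{2}}\right)$ ($X{\left(m \right)} = \left(m + 5\right) \left(m + m^{\frac{3}{2}}\right) = \left(5 + m\right) \left(m + m^{\frac{3}{2}}\right)$)
$X{\left(w{\left(4 \right)} \right)} \left(\left(-2 + 3\right)^{2} + q{\left(4 \right)}\right) = \left(\left(-9\right)^{2} + \left(-9\right)^{\frac{5}{2}} + 5 \left(-9\right) + 5 \left(-9\right)^{\frac{3}{2}}\right) \left(\left(-2 + 3\right)^{2} - 4\right) = \left(81 + 243 i - 45 + 5 \left(- 27 i\right)\right) \left(1^{2} - 4\right) = \left(81 + 243 i - 45 - 135 i\right) \left(1 - 4\right) = \left(36 + 108 i\right) \left(-3\right) = -108 - 324 i$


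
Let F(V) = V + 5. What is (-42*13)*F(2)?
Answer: -3822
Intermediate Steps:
F(V) = 5 + V
(-42*13)*F(2) = (-42*13)*(5 + 2) = -546*7 = -3822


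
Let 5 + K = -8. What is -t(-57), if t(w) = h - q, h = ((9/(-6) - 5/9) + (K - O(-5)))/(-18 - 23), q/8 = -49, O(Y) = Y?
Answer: -289477/738 ≈ -392.25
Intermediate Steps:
K = -13 (K = -5 - 8 = -13)
q = -392 (q = 8*(-49) = -392)
h = 181/738 (h = ((9/(-6) - 5/9) + (-13 - 1*(-5)))/(-18 - 23) = ((9*(-⅙) - 5*⅑) + (-13 + 5))/(-41) = ((-3/2 - 5/9) - 8)*(-1/41) = (-37/18 - 8)*(-1/41) = -181/18*(-1/41) = 181/738 ≈ 0.24526)
t(w) = 289477/738 (t(w) = 181/738 - 1*(-392) = 181/738 + 392 = 289477/738)
-t(-57) = -1*289477/738 = -289477/738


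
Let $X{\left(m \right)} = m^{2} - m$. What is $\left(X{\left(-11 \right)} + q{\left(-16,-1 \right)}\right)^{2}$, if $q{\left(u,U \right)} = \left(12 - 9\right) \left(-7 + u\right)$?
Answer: $3969$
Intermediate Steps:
$q{\left(u,U \right)} = -21 + 3 u$ ($q{\left(u,U \right)} = 3 \left(-7 + u\right) = -21 + 3 u$)
$\left(X{\left(-11 \right)} + q{\left(-16,-1 \right)}\right)^{2} = \left(- 11 \left(-1 - 11\right) + \left(-21 + 3 \left(-16\right)\right)\right)^{2} = \left(\left(-11\right) \left(-12\right) - 69\right)^{2} = \left(132 - 69\right)^{2} = 63^{2} = 3969$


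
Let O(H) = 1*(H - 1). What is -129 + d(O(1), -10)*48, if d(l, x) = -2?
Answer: -225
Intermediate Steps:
O(H) = -1 + H (O(H) = 1*(-1 + H) = -1 + H)
-129 + d(O(1), -10)*48 = -129 - 2*48 = -129 - 96 = -225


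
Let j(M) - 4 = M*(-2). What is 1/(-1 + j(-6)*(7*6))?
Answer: 1/671 ≈ 0.0014903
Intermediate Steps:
j(M) = 4 - 2*M (j(M) = 4 + M*(-2) = 4 - 2*M)
1/(-1 + j(-6)*(7*6)) = 1/(-1 + (4 - 2*(-6))*(7*6)) = 1/(-1 + (4 + 12)*42) = 1/(-1 + 16*42) = 1/(-1 + 672) = 1/671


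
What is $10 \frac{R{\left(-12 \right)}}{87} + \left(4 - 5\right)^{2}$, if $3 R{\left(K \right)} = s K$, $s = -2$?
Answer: $\frac{167}{87} \approx 1.9195$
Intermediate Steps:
$R{\left(K \right)} = - \frac{2 K}{3}$ ($R{\left(K \right)} = \frac{\left(-2\right) K}{3} = - \frac{2 K}{3}$)
$10 \frac{R{\left(-12 \right)}}{87} + \left(4 - 5\right)^{2} = 10 \frac{\left(- \frac{2}{3}\right) \left(-12\right)}{87} + \left(4 - 5\right)^{2} = 10 \cdot 8 \cdot \frac{1}{87} + \left(-1\right)^{2} = 10 \cdot \frac{8}{87} + 1 = \frac{80}{87} + 1 = \frac{167}{87}$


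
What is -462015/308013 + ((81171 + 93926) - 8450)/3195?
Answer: 5539256054/109344615 ≈ 50.659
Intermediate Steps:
-462015/308013 + ((81171 + 93926) - 8450)/3195 = -462015*1/308013 + (175097 - 8450)*(1/3195) = -154005/102671 + 166647*(1/3195) = -154005/102671 + 55549/1065 = 5539256054/109344615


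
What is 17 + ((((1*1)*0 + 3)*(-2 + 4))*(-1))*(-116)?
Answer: 713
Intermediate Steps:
17 + ((((1*1)*0 + 3)*(-2 + 4))*(-1))*(-116) = 17 + (((1*0 + 3)*2)*(-1))*(-116) = 17 + (((0 + 3)*2)*(-1))*(-116) = 17 + ((3*2)*(-1))*(-116) = 17 + (6*(-1))*(-116) = 17 - 6*(-116) = 17 + 696 = 713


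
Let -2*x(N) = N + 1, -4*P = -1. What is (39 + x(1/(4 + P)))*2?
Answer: 1305/17 ≈ 76.765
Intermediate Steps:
P = ¼ (P = -¼*(-1) = ¼ ≈ 0.25000)
x(N) = -½ - N/2 (x(N) = -(N + 1)/2 = -(1 + N)/2 = -½ - N/2)
(39 + x(1/(4 + P)))*2 = (39 + (-½ - 1/(2*(4 + ¼))))*2 = (39 + (-½ - 1/(2*17/4)))*2 = (39 + (-½ - ½*4/17))*2 = (39 + (-½ - 2/17))*2 = (39 - 21/34)*2 = (1305/34)*2 = 1305/17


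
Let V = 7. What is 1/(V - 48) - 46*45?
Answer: -84871/41 ≈ -2070.0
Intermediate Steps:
1/(V - 48) - 46*45 = 1/(7 - 48) - 46*45 = 1/(-41) - 2070 = -1/41 - 2070 = -84871/41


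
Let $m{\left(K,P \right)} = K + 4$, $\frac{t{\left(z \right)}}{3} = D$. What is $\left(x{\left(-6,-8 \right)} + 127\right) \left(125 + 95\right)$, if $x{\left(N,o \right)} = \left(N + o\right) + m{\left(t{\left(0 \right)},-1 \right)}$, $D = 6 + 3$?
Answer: $31680$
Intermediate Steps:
$D = 9$
$t{\left(z \right)} = 27$ ($t{\left(z \right)} = 3 \cdot 9 = 27$)
$m{\left(K,P \right)} = 4 + K$
$x{\left(N,o \right)} = 31 + N + o$ ($x{\left(N,o \right)} = \left(N + o\right) + \left(4 + 27\right) = \left(N + o\right) + 31 = 31 + N + o$)
$\left(x{\left(-6,-8 \right)} + 127\right) \left(125 + 95\right) = \left(\left(31 - 6 - 8\right) + 127\right) \left(125 + 95\right) = \left(17 + 127\right) 220 = 144 \cdot 220 = 31680$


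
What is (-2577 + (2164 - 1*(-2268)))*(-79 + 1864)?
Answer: 3311175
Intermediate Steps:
(-2577 + (2164 - 1*(-2268)))*(-79 + 1864) = (-2577 + (2164 + 2268))*1785 = (-2577 + 4432)*1785 = 1855*1785 = 3311175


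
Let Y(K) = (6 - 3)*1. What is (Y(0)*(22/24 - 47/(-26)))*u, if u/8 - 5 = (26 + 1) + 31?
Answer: 53550/13 ≈ 4119.2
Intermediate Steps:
Y(K) = 3 (Y(K) = 3*1 = 3)
u = 504 (u = 40 + 8*((26 + 1) + 31) = 40 + 8*(27 + 31) = 40 + 8*58 = 40 + 464 = 504)
(Y(0)*(22/24 - 47/(-26)))*u = (3*(22/24 - 47/(-26)))*504 = (3*(22*(1/24) - 47*(-1/26)))*504 = (3*(11/12 + 47/26))*504 = (3*(425/156))*504 = (425/52)*504 = 53550/13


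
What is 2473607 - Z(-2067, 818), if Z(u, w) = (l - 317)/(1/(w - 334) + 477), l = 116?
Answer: 571079271767/230869 ≈ 2.4736e+6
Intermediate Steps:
Z(u, w) = -201/(477 + 1/(-334 + w)) (Z(u, w) = (116 - 317)/(1/(w - 334) + 477) = -201/(1/(-334 + w) + 477) = -201/(477 + 1/(-334 + w)))
2473607 - Z(-2067, 818) = 2473607 - 201*(334 - 1*818)/(-159317 + 477*818) = 2473607 - 201*(334 - 818)/(-159317 + 390186) = 2473607 - 201*(-484)/230869 = 2473607 - 1*(-97284/230869) = 2473607 + 97284/230869 = 571079271767/230869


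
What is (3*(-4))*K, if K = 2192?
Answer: -26304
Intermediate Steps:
(3*(-4))*K = (3*(-4))*2192 = -12*2192 = -26304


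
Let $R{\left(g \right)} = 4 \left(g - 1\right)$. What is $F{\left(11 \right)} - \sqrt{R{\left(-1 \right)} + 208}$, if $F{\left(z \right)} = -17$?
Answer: $-17 - 10 \sqrt{2} \approx -31.142$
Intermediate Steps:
$R{\left(g \right)} = -4 + 4 g$ ($R{\left(g \right)} = 4 \left(-1 + g\right) = -4 + 4 g$)
$F{\left(11 \right)} - \sqrt{R{\left(-1 \right)} + 208} = -17 - \sqrt{\left(-4 + 4 \left(-1\right)\right) + 208} = -17 - \sqrt{\left(-4 - 4\right) + 208} = -17 - \sqrt{-8 + 208} = -17 - \sqrt{200} = -17 - 10 \sqrt{2}$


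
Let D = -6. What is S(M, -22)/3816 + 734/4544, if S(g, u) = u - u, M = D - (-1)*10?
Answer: 367/2272 ≈ 0.16153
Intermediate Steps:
M = 4 (M = -6 - (-1)*10 = -6 - 1*(-10) = -6 + 10 = 4)
S(g, u) = 0
S(M, -22)/3816 + 734/4544 = 0/3816 + 734/4544 = 0*(1/3816) + 734*(1/4544) = 0 + 367/2272 = 367/2272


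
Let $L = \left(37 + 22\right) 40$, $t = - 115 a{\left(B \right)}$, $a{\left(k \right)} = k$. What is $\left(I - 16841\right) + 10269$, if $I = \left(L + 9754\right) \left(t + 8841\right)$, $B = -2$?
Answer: $109879522$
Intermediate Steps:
$t = 230$ ($t = \left(-115\right) \left(-2\right) = 230$)
$L = 2360$ ($L = 59 \cdot 40 = 2360$)
$I = 109886094$ ($I = \left(2360 + 9754\right) \left(230 + 8841\right) = 12114 \cdot 9071 = 109886094$)
$\left(I - 16841\right) + 10269 = \left(109886094 - 16841\right) + 10269 = 109869253 + 10269 = 109879522$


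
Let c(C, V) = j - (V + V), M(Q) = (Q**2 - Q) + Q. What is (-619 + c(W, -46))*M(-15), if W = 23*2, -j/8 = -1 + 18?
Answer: -149175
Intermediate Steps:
j = -136 (j = -8*(-1 + 18) = -8*17 = -136)
W = 46
M(Q) = Q**2
c(C, V) = -136 - 2*V (c(C, V) = -136 - (V + V) = -136 - 2*V)
(-619 + c(W, -46))*M(-15) = (-619 + (-136 - 2*(-46)))*(-15)**2 = (-619 + (-136 + 92))*225 = (-619 - 44)*225 = -663*225 = -149175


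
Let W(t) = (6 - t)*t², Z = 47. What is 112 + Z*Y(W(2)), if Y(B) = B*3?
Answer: 2368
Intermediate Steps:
W(t) = t²*(6 - t)
Y(B) = 3*B
112 + Z*Y(W(2)) = 112 + 47*(3*(2²*(6 - 1*2))) = 112 + 47*(3*(4*(6 - 2))) = 112 + 47*(3*(4*4)) = 112 + 47*(3*16) = 112 + 47*48 = 112 + 2256 = 2368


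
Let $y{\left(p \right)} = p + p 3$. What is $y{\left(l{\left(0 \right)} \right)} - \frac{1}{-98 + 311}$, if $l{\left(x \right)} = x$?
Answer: $- \frac{1}{213} \approx -0.0046948$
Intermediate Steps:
$y{\left(p \right)} = 4 p$ ($y{\left(p \right)} = p + 3 p = 4 p$)
$y{\left(l{\left(0 \right)} \right)} - \frac{1}{-98 + 311} = 4 \cdot 0 - \frac{1}{-98 + 311} = 0 - \frac{1}{213} = - \frac{1}{213}$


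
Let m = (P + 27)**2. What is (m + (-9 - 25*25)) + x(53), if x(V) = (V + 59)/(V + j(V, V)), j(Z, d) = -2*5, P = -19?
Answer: -24398/43 ≈ -567.40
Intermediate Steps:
j(Z, d) = -10
x(V) = (59 + V)/(-10 + V) (x(V) = (V + 59)/(V - 10) = (59 + V)/(-10 + V))
m = 64 (m = (-19 + 27)**2 = 8**2 = 64)
(m + (-9 - 25*25)) + x(53) = (64 + (-9 - 25*25)) + (59 + 53)/(-10 + 53) = (64 + (-9 - 625)) + 112/43 = (64 - 634) + (1/43)*112 = -570 + 112/43 = -24398/43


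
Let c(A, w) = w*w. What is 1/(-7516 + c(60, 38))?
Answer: -1/6072 ≈ -0.00016469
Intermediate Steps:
c(A, w) = w²
1/(-7516 + c(60, 38)) = 1/(-7516 + 38²) = 1/(-7516 + 1444) = 1/(-6072) = -1/6072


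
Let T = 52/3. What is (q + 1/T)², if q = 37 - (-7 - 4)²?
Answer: 19053225/2704 ≈ 7046.3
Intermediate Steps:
q = -84 (q = 37 - 1*(-11)² = 37 - 1*121 = 37 - 121 = -84)
T = 52/3 (T = 52*(⅓) = 52/3 ≈ 17.333)
(q + 1/T)² = (-84 + 1/(52/3))² = (-84 + 3/52)² = (-4365/52)² = 19053225/2704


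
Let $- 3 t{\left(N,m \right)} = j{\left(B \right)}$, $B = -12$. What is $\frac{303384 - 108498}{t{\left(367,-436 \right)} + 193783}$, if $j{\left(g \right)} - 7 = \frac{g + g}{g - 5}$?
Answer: $\frac{4969593}{4941395} \approx 1.0057$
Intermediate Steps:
$j{\left(g \right)} = 7 + \frac{2 g}{-5 + g}$ ($j{\left(g \right)} = 7 + \frac{g + g}{g - 5} = 7 + \frac{2 g}{-5 + g}$)
$t{\left(N,m \right)} = - \frac{143}{51}$ ($t{\left(N,m \right)} = - \frac{\frac{1}{-5 - 12} \left(-35 + 9 \left(-12\right)\right)}{3} = - \frac{\frac{1}{-17} \left(-35 - 108\right)}{3} = - \frac{\left(- \frac{1}{17}\right) \left(-143\right)}{3} = \left(- \frac{1}{3}\right) \frac{143}{17} = - \frac{143}{51}$)
$\frac{303384 - 108498}{t{\left(367,-436 \right)} + 193783} = \frac{303384 - 108498}{- \frac{143}{51} + 193783} = \frac{194886}{\frac{9882790}{51}} = 194886 \cdot \frac{51}{9882790} = \frac{4969593}{4941395}$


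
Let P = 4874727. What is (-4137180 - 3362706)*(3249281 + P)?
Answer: -60929133863088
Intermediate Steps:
(-4137180 - 3362706)*(3249281 + P) = (-4137180 - 3362706)*(3249281 + 4874727) = -7499886*8124008 = -60929133863088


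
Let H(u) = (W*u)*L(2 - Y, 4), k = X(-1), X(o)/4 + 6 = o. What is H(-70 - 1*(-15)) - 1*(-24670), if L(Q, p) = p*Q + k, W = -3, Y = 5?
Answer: 18070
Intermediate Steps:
X(o) = -24 + 4*o
k = -28 (k = -24 + 4*(-1) = -24 - 4 = -28)
L(Q, p) = -28 + Q*p (L(Q, p) = p*Q - 28 = Q*p - 28 = -28 + Q*p)
H(u) = 120*u (H(u) = (-3*u)*(-28 + (2 - 1*5)*4) = (-3*u)*(-28 + (2 - 5)*4) = (-3*u)*(-28 - 3*4) = (-3*u)*(-28 - 12) = -3*u*(-40) = 120*u)
H(-70 - 1*(-15)) - 1*(-24670) = 120*(-70 - 1*(-15)) - 1*(-24670) = 120*(-70 + 15) + 24670 = 120*(-55) + 24670 = -6600 + 24670 = 18070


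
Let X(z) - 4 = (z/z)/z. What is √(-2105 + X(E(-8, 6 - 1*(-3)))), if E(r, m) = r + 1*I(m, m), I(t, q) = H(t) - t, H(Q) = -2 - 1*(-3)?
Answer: I*√33617/4 ≈ 45.837*I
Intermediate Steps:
H(Q) = 1 (H(Q) = -2 + 3 = 1)
I(t, q) = 1 - t
E(r, m) = 1 + r - m (E(r, m) = r + 1*(1 - m) = r + (1 - m) = 1 + r - m)
X(z) = 4 + 1/z (X(z) = 4 + (z/z)/z = 4 + 1/z)
√(-2105 + X(E(-8, 6 - 1*(-3)))) = √(-2105 + (4 + 1/(1 - 8 - (6 - 1*(-3))))) = √(-2105 + (4 + 1/(1 - 8 - (6 + 3)))) = √(-2105 + (4 + 1/(1 - 8 - 1*9))) = √(-2105 + (4 + 1/(1 - 8 - 9))) = √(-2105 + (4 + 1/(-16))) = √(-2105 + (4 - 1/16)) = √(-2105 + 63/16) = √(-33617/16) = I*√33617/4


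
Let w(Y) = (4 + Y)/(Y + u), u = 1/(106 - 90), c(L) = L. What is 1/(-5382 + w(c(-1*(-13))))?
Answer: -209/1124566 ≈ -0.00018585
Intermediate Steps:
u = 1/16 ≈ 0.062500
w(Y) = (4 + Y)/(1/16 + Y) (w(Y) = (4 + Y)/(Y + 1/16) = (4 + Y)/(1/16 + Y))
1/(-5382 + w(c(-1*(-13)))) = 1/(-5382 + 16*(4 - 1*(-13))/(1 + 16*(-1*(-13)))) = 1/(-5382 + 16*(4 + 13)/(1 + 16*13)) = 1/(-5382 + 16*17/(1 + 208)) = 1/(-5382 + 16*17/209) = 1/(-5382 + 16*(1/209)*17) = 1/(-5382 + 272/209) = 1/(-1124566/209) = -209/1124566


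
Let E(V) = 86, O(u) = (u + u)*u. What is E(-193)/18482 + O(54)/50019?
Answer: 18681443/154075193 ≈ 0.12125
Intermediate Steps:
O(u) = 2*u² (O(u) = (2*u)*u = 2*u²)
E(-193)/18482 + O(54)/50019 = 86/18482 + (2*54²)/50019 = 86*(1/18482) + (2*2916)*(1/50019) = 43/9241 + 5832*(1/50019) = 43/9241 + 1944/16673 = 18681443/154075193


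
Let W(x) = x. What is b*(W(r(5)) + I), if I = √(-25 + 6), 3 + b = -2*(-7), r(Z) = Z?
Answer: 55 + 11*I*√19 ≈ 55.0 + 47.948*I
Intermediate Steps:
b = 11 (b = -3 - 2*(-7) = -3 + 14 = 11)
I = I*√19 (I = √(-19) = I*√19 ≈ 4.3589*I)
b*(W(r(5)) + I) = 11*(5 + I*√19) = 55 + 11*I*√19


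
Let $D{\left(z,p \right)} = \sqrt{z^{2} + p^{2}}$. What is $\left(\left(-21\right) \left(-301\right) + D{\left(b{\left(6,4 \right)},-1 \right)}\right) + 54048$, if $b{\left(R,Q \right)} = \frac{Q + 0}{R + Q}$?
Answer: $60369 + \frac{\sqrt{29}}{5} \approx 60370.0$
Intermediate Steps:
$b{\left(R,Q \right)} = \frac{Q}{Q + R}$
$D{\left(z,p \right)} = \sqrt{p^{2} + z^{2}}$
$\left(\left(-21\right) \left(-301\right) + D{\left(b{\left(6,4 \right)},-1 \right)}\right) + 54048 = \left(\left(-21\right) \left(-301\right) + \sqrt{\left(-1\right)^{2} + \left(\frac{4}{4 + 6}\right)^{2}}\right) + 54048 = \left(6321 + \sqrt{1 + \left(\frac{4}{10}\right)^{2}}\right) + 54048 = \left(6321 + \sqrt{1 + \left(4 \cdot \frac{1}{10}\right)^{2}}\right) + 54048 = \left(6321 + \sqrt{1 + \left(\frac{2}{5}\right)^{2}}\right) + 54048 = \left(6321 + \sqrt{1 + \frac{4}{25}}\right) + 54048 = \left(6321 + \sqrt{\frac{29}{25}}\right) + 54048 = \left(6321 + \frac{\sqrt{29}}{5}\right) + 54048 = 60369 + \frac{\sqrt{29}}{5}$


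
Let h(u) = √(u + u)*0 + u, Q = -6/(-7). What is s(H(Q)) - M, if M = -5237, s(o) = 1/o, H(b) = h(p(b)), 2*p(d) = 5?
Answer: 26187/5 ≈ 5237.4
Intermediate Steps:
Q = 6/7 (Q = -6*(-⅐) = 6/7 ≈ 0.85714)
p(d) = 5/2 (p(d) = (½)*5 = 5/2)
h(u) = u (h(u) = √(2*u)*0 + u = (√2*√u)*0 + u = 0 + u = u)
H(b) = 5/2
s(H(Q)) - M = 1/(5/2) - 1*(-5237) = ⅖ + 5237 = 26187/5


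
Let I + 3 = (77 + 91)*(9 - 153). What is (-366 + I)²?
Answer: 603242721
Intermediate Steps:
I = -24195 (I = -3 + (77 + 91)*(9 - 153) = -3 + 168*(-144) = -3 - 24192 = -24195)
(-366 + I)² = (-366 - 24195)² = (-24561)² = 603242721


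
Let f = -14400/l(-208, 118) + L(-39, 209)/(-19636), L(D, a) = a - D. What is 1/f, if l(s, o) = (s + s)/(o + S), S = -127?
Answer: -63817/19882256 ≈ -0.0032097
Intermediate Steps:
l(s, o) = 2*s/(-127 + o) (l(s, o) = (s + s)/(o - 127) = (2*s)/(-127 + o) = 2*s/(-127 + o))
f = -19882256/63817 (f = -14400/(2*(-208)/(-127 + 118)) + (209 - 1*(-39))/(-19636) = -14400/(2*(-208)/(-9)) + (209 + 39)*(-1/19636) = -14400/(2*(-208)*(-⅑)) + 248*(-1/19636) = -14400/416/9 - 62/4909 = -14400*9/416 - 62/4909 = -4050/13 - 62/4909 = -19882256/63817 ≈ -311.55)
1/f = 1/(-19882256/63817) = -63817/19882256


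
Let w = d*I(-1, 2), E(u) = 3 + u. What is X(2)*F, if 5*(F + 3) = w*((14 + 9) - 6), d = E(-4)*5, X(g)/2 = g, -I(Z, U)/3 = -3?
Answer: -624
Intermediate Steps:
I(Z, U) = 9 (I(Z, U) = -3*(-3) = 9)
X(g) = 2*g
d = -5 (d = (3 - 4)*5 = -1*5 = -5)
w = -45 (w = -5*9 = -45)
F = -156 (F = -3 + (-45*((14 + 9) - 6))/5 = -3 + (-45*(23 - 6))/5 = -3 + (-45*17)/5 = -3 + (⅕)*(-765) = -3 - 153 = -156)
X(2)*F = (2*2)*(-156) = 4*(-156) = -624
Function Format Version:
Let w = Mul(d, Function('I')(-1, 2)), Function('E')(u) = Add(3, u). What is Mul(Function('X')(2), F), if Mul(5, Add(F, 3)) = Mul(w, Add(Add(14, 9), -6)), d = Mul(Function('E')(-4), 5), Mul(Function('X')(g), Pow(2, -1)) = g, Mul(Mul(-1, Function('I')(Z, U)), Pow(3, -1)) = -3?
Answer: -624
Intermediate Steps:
Function('I')(Z, U) = 9 (Function('I')(Z, U) = Mul(-3, -3) = 9)
Function('X')(g) = Mul(2, g)
d = -5 (d = Mul(Add(3, -4), 5) = Mul(-1, 5) = -5)
w = -45 (w = Mul(-5, 9) = -45)
F = -156 (F = Add(-3, Mul(Rational(1, 5), Mul(-45, Add(Add(14, 9), -6)))) = Add(-3, Mul(Rational(1, 5), Mul(-45, Add(23, -6)))) = Add(-3, Mul(Rational(1, 5), Mul(-45, 17))) = Add(-3, Mul(Rational(1, 5), -765)) = Add(-3, -153) = -156)
Mul(Function('X')(2), F) = Mul(Mul(2, 2), -156) = Mul(4, -156) = -624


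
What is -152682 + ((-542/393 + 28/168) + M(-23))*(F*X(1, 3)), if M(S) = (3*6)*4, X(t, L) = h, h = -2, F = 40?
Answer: -62229586/393 ≈ -1.5835e+5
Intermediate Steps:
X(t, L) = -2
M(S) = 72 (M(S) = 18*4 = 72)
-152682 + ((-542/393 + 28/168) + M(-23))*(F*X(1, 3)) = -152682 + ((-542/393 + 28/168) + 72)*(40*(-2)) = -152682 + ((-542*1/393 + 28*(1/168)) + 72)*(-80) = -152682 + ((-542/393 + 1/6) + 72)*(-80) = -152682 + (-953/786 + 72)*(-80) = -152682 + (55639/786)*(-80) = -152682 - 2225560/393 = -62229586/393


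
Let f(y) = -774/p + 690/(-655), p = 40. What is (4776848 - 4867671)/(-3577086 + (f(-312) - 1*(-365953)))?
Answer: 237956260/8413221917 ≈ 0.028284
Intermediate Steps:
f(y) = -53457/2620 (f(y) = -774/40 + 690/(-655) = -774*1/40 + 690*(-1/655) = -387/20 - 138/131 = -53457/2620)
(4776848 - 4867671)/(-3577086 + (f(-312) - 1*(-365953))) = (4776848 - 4867671)/(-3577086 + (-53457/2620 - 1*(-365953))) = -90823/(-3577086 + (-53457/2620 + 365953)) = -90823/(-3577086 + 958743403/2620) = -90823/(-8413221917/2620) = -90823*(-2620/8413221917) = 237956260/8413221917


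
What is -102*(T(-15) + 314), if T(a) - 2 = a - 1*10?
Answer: -29682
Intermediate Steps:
T(a) = -8 + a (T(a) = 2 + (a - 1*10) = 2 + (a - 10) = 2 + (-10 + a) = -8 + a)
-102*(T(-15) + 314) = -102*((-8 - 15) + 314) = -102*(-23 + 314) = -102*291 = -29682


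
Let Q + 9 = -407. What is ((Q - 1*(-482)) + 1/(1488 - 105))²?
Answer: 8331855841/1912689 ≈ 4356.1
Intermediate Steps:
Q = -416 (Q = -9 - 407 = -416)
((Q - 1*(-482)) + 1/(1488 - 105))² = ((-416 - 1*(-482)) + 1/(1488 - 105))² = ((-416 + 482) + 1/1383)² = (66 + 1/1383)² = (91279/1383)² = 8331855841/1912689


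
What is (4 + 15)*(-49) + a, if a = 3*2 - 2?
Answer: -927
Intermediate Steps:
a = 4 (a = 6 - 2 = 4)
(4 + 15)*(-49) + a = (4 + 15)*(-49) + 4 = 19*(-49) + 4 = -931 + 4 = -927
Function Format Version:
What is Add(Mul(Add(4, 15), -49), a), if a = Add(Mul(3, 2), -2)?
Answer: -927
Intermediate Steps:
a = 4 (a = Add(6, -2) = 4)
Add(Mul(Add(4, 15), -49), a) = Add(Mul(Add(4, 15), -49), 4) = Add(Mul(19, -49), 4) = Add(-931, 4) = -927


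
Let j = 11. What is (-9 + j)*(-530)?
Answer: -1060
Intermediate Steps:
(-9 + j)*(-530) = (-9 + 11)*(-530) = 2*(-530) = -1060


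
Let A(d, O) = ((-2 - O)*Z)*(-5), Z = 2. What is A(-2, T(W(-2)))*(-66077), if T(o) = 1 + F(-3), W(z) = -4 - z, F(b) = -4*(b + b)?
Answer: -17840790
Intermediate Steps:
F(b) = -8*b
T(o) = 25 (T(o) = 1 - 8*(-3) = 1 + 24 = 25)
A(d, O) = 20 + 10*O (A(d, O) = ((-2 - O)*2)*(-5) = (-4 - 2*O)*(-5) = 20 + 10*O)
A(-2, T(W(-2)))*(-66077) = (20 + 10*25)*(-66077) = (20 + 250)*(-66077) = 270*(-66077) = -17840790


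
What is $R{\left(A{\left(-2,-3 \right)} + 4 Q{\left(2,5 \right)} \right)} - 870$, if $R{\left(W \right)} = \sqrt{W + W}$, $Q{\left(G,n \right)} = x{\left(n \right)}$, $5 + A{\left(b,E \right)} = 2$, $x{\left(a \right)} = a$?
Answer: $-870 + \sqrt{34} \approx -864.17$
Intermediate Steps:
$A{\left(b,E \right)} = -3$ ($A{\left(b,E \right)} = -5 + 2 = -3$)
$Q{\left(G,n \right)} = n$
$R{\left(W \right)} = \sqrt{2} \sqrt{W}$ ($R{\left(W \right)} = \sqrt{2 W} = \sqrt{2} \sqrt{W}$)
$R{\left(A{\left(-2,-3 \right)} + 4 Q{\left(2,5 \right)} \right)} - 870 = \sqrt{2} \sqrt{-3 + 4 \cdot 5} - 870 = \sqrt{2} \sqrt{-3 + 20} - 870 = \sqrt{2} \sqrt{17} - 870 = \sqrt{34} - 870 = -870 + \sqrt{34}$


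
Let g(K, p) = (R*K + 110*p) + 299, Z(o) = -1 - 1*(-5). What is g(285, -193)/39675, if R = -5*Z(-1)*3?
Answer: -12677/13225 ≈ -0.95856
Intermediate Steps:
Z(o) = 4 (Z(o) = -1 + 5 = 4)
R = -60 (R = -5*4*3 = -20*3 = -60)
g(K, p) = 299 - 60*K + 110*p (g(K, p) = (-60*K + 110*p) + 299 = 299 - 60*K + 110*p)
g(285, -193)/39675 = (299 - 60*285 + 110*(-193))/39675 = (299 - 17100 - 21230)*(1/39675) = -38031*1/39675 = -12677/13225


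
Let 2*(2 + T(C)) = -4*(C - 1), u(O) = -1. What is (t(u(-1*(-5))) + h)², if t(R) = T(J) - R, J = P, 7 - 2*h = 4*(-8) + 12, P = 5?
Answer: 81/4 ≈ 20.250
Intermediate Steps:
h = 27/2 (h = 7/2 - (4*(-8) + 12)/2 = 7/2 - (-32 + 12)/2 = 7/2 - ½*(-20) = 7/2 + 10 = 27/2 ≈ 13.500)
J = 5
T(C) = -2*C (T(C) = -2 + (-4*(C - 1))/2 = -2 + (-4*(-1 + C))/2 = -2 + (4 - 4*C)/2 = -2 + (2 - 2*C) = -2*C)
t(R) = -10 - R (t(R) = -2*5 - R = -10 - R)
(t(u(-1*(-5))) + h)² = ((-10 - 1*(-1)) + 27/2)² = ((-10 + 1) + 27/2)² = (-9 + 27/2)² = (9/2)² = 81/4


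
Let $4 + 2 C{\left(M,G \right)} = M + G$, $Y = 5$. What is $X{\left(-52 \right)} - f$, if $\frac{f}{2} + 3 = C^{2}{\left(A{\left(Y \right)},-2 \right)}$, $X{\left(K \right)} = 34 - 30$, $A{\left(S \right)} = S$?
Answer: $\frac{19}{2} \approx 9.5$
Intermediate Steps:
$C{\left(M,G \right)} = -2 + \frac{G}{2} + \frac{M}{2}$ ($C{\left(M,G \right)} = -2 + \frac{M + G}{2} = -2 + \frac{G + M}{2} = -2 + \left(\frac{G}{2} + \frac{M}{2}\right) = -2 + \frac{G}{2} + \frac{M}{2}$)
$X{\left(K \right)} = 4$
$f = - \frac{11}{2}$ ($f = -6 + 2 \left(-2 + \frac{1}{2} \left(-2\right) + \frac{1}{2} \cdot 5\right)^{2} = -6 + 2 \left(-2 - 1 + \frac{5}{2}\right)^{2} = -6 + 2 \left(- \frac{1}{2}\right)^{2} = -6 + 2 \cdot \frac{1}{4} = -6 + \frac{1}{2} = - \frac{11}{2} \approx -5.5$)
$X{\left(-52 \right)} - f = 4 - - \frac{11}{2} = 4 + \frac{11}{2} = \frac{19}{2}$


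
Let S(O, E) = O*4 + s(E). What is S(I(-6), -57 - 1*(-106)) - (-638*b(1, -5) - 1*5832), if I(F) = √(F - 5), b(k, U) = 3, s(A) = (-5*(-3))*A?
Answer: 8481 + 4*I*√11 ≈ 8481.0 + 13.266*I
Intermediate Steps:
s(A) = 15*A
I(F) = √(-5 + F)
S(O, E) = 4*O + 15*E (S(O, E) = O*4 + 15*E = 4*O + 15*E)
S(I(-6), -57 - 1*(-106)) - (-638*b(1, -5) - 1*5832) = (4*√(-5 - 6) + 15*(-57 - 1*(-106))) - (-638*3 - 1*5832) = (4*√(-11) + 15*(-57 + 106)) - (-1914 - 5832) = (4*(I*√11) + 15*49) - 1*(-7746) = (4*I*√11 + 735) + 7746 = (735 + 4*I*√11) + 7746 = 8481 + 4*I*√11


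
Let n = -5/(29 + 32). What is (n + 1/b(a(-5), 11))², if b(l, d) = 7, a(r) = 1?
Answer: 676/182329 ≈ 0.0037076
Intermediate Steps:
n = -5/61 ≈ -0.081967
(n + 1/b(a(-5), 11))² = (-5/61 + 1/7)² = (-5/61 + ⅐)² = (26/427)² = 676/182329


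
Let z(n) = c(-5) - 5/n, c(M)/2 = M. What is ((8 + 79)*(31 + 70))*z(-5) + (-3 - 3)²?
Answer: -79047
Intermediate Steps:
c(M) = 2*M
z(n) = -10 - 5/n (z(n) = 2*(-5) - 5/n = -10 - 5/n)
((8 + 79)*(31 + 70))*z(-5) + (-3 - 3)² = ((8 + 79)*(31 + 70))*(-10 - 5/(-5)) + (-3 - 3)² = (87*101)*(-10 - 5*(-⅕)) + (-6)² = 8787*(-10 + 1) + 36 = 8787*(-9) + 36 = -79083 + 36 = -79047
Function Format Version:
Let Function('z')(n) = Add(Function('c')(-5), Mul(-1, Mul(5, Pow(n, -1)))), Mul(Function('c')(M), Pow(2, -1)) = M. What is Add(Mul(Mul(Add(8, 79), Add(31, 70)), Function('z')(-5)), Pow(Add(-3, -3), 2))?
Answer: -79047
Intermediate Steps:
Function('c')(M) = Mul(2, M)
Function('z')(n) = Add(-10, Mul(-5, Pow(n, -1))) (Function('z')(n) = Add(Mul(2, -5), Mul(-1, Mul(5, Pow(n, -1)))) = Add(-10, Mul(-5, Pow(n, -1))))
Add(Mul(Mul(Add(8, 79), Add(31, 70)), Function('z')(-5)), Pow(Add(-3, -3), 2)) = Add(Mul(Mul(Add(8, 79), Add(31, 70)), Add(-10, Mul(-5, Pow(-5, -1)))), Pow(Add(-3, -3), 2)) = Add(Mul(Mul(87, 101), Add(-10, Mul(-5, Rational(-1, 5)))), Pow(-6, 2)) = Add(Mul(8787, Add(-10, 1)), 36) = Add(Mul(8787, -9), 36) = Add(-79083, 36) = -79047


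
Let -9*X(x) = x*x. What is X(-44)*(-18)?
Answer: 3872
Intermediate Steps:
X(x) = -x²/9 (X(x) = -x*x/9 = -x²/9)
X(-44)*(-18) = -⅑*(-44)²*(-18) = -⅑*1936*(-18) = -1936/9*(-18) = 3872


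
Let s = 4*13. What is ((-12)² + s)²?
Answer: 38416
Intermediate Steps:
s = 52
((-12)² + s)² = ((-12)² + 52)² = (144 + 52)² = 196² = 38416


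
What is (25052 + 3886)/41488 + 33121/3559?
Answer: 738557195/73827896 ≈ 10.004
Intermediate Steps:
(25052 + 3886)/41488 + 33121/3559 = 28938*(1/41488) + 33121*(1/3559) = 14469/20744 + 33121/3559 = 738557195/73827896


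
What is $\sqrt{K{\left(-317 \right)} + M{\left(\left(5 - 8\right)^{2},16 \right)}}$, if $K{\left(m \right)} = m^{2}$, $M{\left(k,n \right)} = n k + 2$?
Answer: $\sqrt{100635} \approx 317.23$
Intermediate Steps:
$M{\left(k,n \right)} = 2 + k n$ ($M{\left(k,n \right)} = k n + 2 = 2 + k n$)
$\sqrt{K{\left(-317 \right)} + M{\left(\left(5 - 8\right)^{2},16 \right)}} = \sqrt{\left(-317\right)^{2} + \left(2 + \left(5 - 8\right)^{2} \cdot 16\right)} = \sqrt{100489 + \left(2 + \left(-3\right)^{2} \cdot 16\right)} = \sqrt{100489 + \left(2 + 9 \cdot 16\right)} = \sqrt{100489 + \left(2 + 144\right)} = \sqrt{100489 + 146} = \sqrt{100635}$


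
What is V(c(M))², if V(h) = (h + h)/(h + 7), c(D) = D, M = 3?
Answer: 9/25 ≈ 0.36000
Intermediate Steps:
V(h) = 2*h/(7 + h) (V(h) = (2*h)/(7 + h) = 2*h/(7 + h))
V(c(M))² = (2*3/(7 + 3))² = (2*3/10)² = (2*3*(⅒))² = (⅗)² = 9/25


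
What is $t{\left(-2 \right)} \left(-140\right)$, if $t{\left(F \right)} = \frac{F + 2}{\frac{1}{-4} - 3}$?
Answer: $0$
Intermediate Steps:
$t{\left(F \right)} = - \frac{8}{13} - \frac{4 F}{13}$ ($t{\left(F \right)} = \frac{2 + F}{- \frac{1}{4} - 3} = \frac{2 + F}{- \frac{13}{4}} = \left(2 + F\right) \left(- \frac{4}{13}\right) = - \frac{8}{13} - \frac{4 F}{13}$)
$t{\left(-2 \right)} \left(-140\right) = \left(- \frac{8}{13} - - \frac{8}{13}\right) \left(-140\right) = \left(- \frac{8}{13} + \frac{8}{13}\right) \left(-140\right) = 0 \left(-140\right) = 0$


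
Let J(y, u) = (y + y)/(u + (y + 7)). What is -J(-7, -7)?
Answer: -2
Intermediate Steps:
J(y, u) = 2*y/(7 + u + y) (J(y, u) = (2*y)/(u + (7 + y)) = (2*y)/(7 + u + y) = 2*y/(7 + u + y))
-J(-7, -7) = -2*(-7)/(7 - 7 - 7) = -2*(-7)/(-7) = -2*(-7)*(-1)/7 = -1*2 = -2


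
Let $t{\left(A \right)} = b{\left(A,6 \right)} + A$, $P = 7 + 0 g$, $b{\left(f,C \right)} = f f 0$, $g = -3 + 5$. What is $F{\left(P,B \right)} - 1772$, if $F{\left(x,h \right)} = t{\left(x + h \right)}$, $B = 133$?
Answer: $-1632$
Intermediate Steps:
$g = 2$
$b{\left(f,C \right)} = 0$ ($b{\left(f,C \right)} = f^{2} \cdot 0 = 0$)
$P = 7$ ($P = 7 + 0 \cdot 2 = 7 + 0 = 7$)
$t{\left(A \right)} = A$ ($t{\left(A \right)} = 0 + A = A$)
$F{\left(x,h \right)} = h + x$ ($F{\left(x,h \right)} = x + h = h + x$)
$F{\left(P,B \right)} - 1772 = \left(133 + 7\right) - 1772 = 140 - 1772 = -1632$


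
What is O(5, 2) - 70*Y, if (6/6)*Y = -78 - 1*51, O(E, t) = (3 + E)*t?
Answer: 9046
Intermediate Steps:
O(E, t) = t*(3 + E)
Y = -129 (Y = -78 - 1*51 = -78 - 51 = -129)
O(5, 2) - 70*Y = 2*(3 + 5) - 70*(-129) = 2*8 + 9030 = 16 + 9030 = 9046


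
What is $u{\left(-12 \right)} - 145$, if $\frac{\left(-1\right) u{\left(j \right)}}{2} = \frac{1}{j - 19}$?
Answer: $- \frac{4493}{31} \approx -144.94$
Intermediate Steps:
$u{\left(j \right)} = - \frac{2}{-19 + j}$ ($u{\left(j \right)} = - \frac{2}{j - 19} = - \frac{2}{-19 + j}$)
$u{\left(-12 \right)} - 145 = - \frac{2}{-19 - 12} - 145 = - \frac{2}{-31} - 145 = \left(-2\right) \left(- \frac{1}{31}\right) - 145 = \frac{2}{31} - 145 = - \frac{4493}{31}$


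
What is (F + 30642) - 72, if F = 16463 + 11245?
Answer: 58278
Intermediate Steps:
F = 27708
(F + 30642) - 72 = (27708 + 30642) - 72 = 58350 - 72 = 58278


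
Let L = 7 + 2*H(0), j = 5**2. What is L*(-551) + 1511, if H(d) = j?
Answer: -29896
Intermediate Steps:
j = 25
H(d) = 25
L = 57 (L = 7 + 2*25 = 7 + 50 = 57)
L*(-551) + 1511 = 57*(-551) + 1511 = -31407 + 1511 = -29896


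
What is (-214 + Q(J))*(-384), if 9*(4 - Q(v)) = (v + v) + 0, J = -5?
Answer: 240640/3 ≈ 80213.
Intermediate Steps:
Q(v) = 4 - 2*v/9 (Q(v) = 4 - ((v + v) + 0)/9 = 4 - (2*v + 0)/9 = 4 - 2*v/9)
(-214 + Q(J))*(-384) = (-214 + (4 - 2/9*(-5)))*(-384) = (-214 + (4 + 10/9))*(-384) = (-214 + 46/9)*(-384) = -1880/9*(-384) = 240640/3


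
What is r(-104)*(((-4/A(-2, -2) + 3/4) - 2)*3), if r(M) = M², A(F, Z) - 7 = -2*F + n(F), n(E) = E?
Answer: -164944/3 ≈ -54981.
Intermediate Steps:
A(F, Z) = 7 - F (A(F, Z) = 7 + (-2*F + F) = 7 - F)
r(-104)*(((-4/A(-2, -2) + 3/4) - 2)*3) = (-104)²*(((-4/(7 - 1*(-2)) + 3/4) - 2)*3) = 10816*(((-4/(7 + 2) + 3*(¼)) - 2)*3) = 10816*(((-4/9 + ¾) - 2)*3) = 10816*((11/36 - 2)*3) = 10816*(-61/36*3) = 10816*(-61/12) = -164944/3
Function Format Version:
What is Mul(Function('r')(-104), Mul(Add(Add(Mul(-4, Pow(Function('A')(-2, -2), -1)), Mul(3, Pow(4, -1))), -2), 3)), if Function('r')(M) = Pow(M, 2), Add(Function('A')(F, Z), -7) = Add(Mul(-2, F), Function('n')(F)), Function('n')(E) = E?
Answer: Rational(-164944, 3) ≈ -54981.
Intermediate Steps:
Function('A')(F, Z) = Add(7, Mul(-1, F)) (Function('A')(F, Z) = Add(7, Add(Mul(-2, F), F)) = Add(7, Mul(-1, F)))
Mul(Function('r')(-104), Mul(Add(Add(Mul(-4, Pow(Function('A')(-2, -2), -1)), Mul(3, Pow(4, -1))), -2), 3)) = Mul(Pow(-104, 2), Mul(Add(Add(Mul(-4, Pow(Add(7, Mul(-1, -2)), -1)), Mul(3, Pow(4, -1))), -2), 3)) = Mul(10816, Mul(Add(Add(Mul(-4, Pow(Add(7, 2), -1)), Mul(3, Rational(1, 4))), -2), 3)) = Mul(10816, Mul(Add(Add(Mul(-4, Pow(9, -1)), Rational(3, 4)), -2), 3)) = Mul(10816, Mul(Add(Add(Mul(-4, Rational(1, 9)), Rational(3, 4)), -2), 3)) = Mul(10816, Mul(Add(Add(Rational(-4, 9), Rational(3, 4)), -2), 3)) = Mul(10816, Mul(Add(Rational(11, 36), -2), 3)) = Mul(10816, Mul(Rational(-61, 36), 3)) = Mul(10816, Rational(-61, 12)) = Rational(-164944, 3)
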